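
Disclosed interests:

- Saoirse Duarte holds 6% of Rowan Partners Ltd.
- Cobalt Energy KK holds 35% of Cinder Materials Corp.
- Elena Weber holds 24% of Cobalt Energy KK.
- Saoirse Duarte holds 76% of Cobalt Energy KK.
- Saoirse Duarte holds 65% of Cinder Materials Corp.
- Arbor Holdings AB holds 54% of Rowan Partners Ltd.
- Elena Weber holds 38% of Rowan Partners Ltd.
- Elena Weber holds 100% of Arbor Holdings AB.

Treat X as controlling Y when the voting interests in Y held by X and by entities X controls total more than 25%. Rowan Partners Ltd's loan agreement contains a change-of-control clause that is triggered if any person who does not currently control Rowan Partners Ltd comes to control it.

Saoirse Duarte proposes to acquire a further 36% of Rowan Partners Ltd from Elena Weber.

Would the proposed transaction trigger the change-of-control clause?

The purchase adds only to Saoirse's holdings (Elena's stake shrinks), so Saoirse is the only person who could newly come to control Rowan.
Saoirse holds 76% of Cobalt, so Saoirse controls Cobalt.
Cobalt and Saoirse together hold 35% + 65% = 100% of Cinder, so Saoirse controls Cinder.
In Rowan, Saoirse's side holds only 6%, not > 25%.
So before the transaction, Saoirse does not control Rowan.
After the purchase, Saoirse's direct stake in Rowan rises to 6% + 36% = 42%, and Elena's stake falls to 2%.
Saoirse holds 42% of Rowan, so Saoirse controls Rowan.
Saoirse did not control Rowan before and does after, so the clause is triggered.

Yes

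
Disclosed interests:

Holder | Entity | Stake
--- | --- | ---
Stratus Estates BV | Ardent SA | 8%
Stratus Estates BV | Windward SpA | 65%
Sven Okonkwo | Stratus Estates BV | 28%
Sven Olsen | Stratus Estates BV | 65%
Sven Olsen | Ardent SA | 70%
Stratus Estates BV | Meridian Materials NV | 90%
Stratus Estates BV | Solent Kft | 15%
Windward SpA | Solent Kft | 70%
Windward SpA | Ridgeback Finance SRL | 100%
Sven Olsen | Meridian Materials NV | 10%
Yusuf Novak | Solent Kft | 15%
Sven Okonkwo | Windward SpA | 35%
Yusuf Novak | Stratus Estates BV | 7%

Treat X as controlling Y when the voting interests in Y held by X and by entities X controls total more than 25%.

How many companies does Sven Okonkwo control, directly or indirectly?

5

Sven Okonkwo holds 28% of Stratus, so Sven Okonkwo controls Stratus.
Stratus and Sven Okonkwo together hold 65% + 35% = 100% of Windward, so Sven Okonkwo controls Windward.
Stratus and Windward together hold 15% + 70% = 85% of Solent, so Sven Okonkwo controls Solent.
Windward holds 100% of Ridgeback, so Sven Okonkwo controls Ridgeback.
Stratus holds 90% of Meridian, so Sven Okonkwo controls Meridian.
No other company's threshold is met.
Sven Okonkwo controls 5 companies.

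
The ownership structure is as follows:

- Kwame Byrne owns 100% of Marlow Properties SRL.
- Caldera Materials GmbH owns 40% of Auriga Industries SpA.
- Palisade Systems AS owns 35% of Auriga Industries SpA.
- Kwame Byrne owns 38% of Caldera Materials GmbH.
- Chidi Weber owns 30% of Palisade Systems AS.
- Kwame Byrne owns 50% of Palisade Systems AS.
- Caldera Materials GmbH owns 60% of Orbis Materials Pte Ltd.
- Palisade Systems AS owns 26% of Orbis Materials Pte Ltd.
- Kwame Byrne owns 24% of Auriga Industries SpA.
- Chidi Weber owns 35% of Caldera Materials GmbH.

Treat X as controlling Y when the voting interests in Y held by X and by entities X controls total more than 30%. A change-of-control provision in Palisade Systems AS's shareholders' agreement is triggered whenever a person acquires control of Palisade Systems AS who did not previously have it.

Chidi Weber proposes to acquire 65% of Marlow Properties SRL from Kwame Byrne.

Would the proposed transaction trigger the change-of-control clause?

The purchase adds only to Chidi's holdings (Kwame's stake shrinks), so Chidi is the only person who could newly come to control Palisade.
Chidi holds 35% of Caldera, so Chidi controls Caldera.
Caldera holds 40% of Auriga, so Chidi controls Auriga.
Caldera holds 60% of Orbis, so Chidi controls Orbis.
In Palisade, Chidi's side holds only 30%, not > 30%.
So before the transaction, Chidi does not control Palisade.
After the purchase, Chidi holds 65% of Marlow directly, and Kwame's stake falls to 35%.
Chidi holds 65% of Marlow, so Chidi controls Marlow.
After the transaction, Chidi's side holds 30% of Palisade, not > 30%, so Chidi still does not control Palisade.
No new person acquires control, so the clause is not triggered.

No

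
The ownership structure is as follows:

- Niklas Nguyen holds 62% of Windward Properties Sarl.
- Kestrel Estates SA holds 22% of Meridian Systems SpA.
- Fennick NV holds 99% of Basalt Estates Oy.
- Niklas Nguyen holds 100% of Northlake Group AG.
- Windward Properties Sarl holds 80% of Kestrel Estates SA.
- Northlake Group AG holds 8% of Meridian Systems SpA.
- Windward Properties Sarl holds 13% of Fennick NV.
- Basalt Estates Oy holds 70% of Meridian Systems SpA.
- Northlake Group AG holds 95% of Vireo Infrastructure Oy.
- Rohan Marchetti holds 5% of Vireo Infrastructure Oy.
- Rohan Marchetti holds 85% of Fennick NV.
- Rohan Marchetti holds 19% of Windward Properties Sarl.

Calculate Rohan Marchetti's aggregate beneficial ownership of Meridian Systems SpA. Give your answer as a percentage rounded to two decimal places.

63.96%

Rohan reaches Meridian along 3 paths.
Via Windward → Kestrel: 19% × 80% × 22% = 3.344%.
Via Fennick → Basalt: 85% × 99% × 70% = 58.905%.
Via Windward → Fennick → Basalt: 19% × 13% × 99% × 70% = 1.71171%.
Total: 3.344% + 58.905% + 1.71171% = 63.96071%.
Rounded: 63.96%.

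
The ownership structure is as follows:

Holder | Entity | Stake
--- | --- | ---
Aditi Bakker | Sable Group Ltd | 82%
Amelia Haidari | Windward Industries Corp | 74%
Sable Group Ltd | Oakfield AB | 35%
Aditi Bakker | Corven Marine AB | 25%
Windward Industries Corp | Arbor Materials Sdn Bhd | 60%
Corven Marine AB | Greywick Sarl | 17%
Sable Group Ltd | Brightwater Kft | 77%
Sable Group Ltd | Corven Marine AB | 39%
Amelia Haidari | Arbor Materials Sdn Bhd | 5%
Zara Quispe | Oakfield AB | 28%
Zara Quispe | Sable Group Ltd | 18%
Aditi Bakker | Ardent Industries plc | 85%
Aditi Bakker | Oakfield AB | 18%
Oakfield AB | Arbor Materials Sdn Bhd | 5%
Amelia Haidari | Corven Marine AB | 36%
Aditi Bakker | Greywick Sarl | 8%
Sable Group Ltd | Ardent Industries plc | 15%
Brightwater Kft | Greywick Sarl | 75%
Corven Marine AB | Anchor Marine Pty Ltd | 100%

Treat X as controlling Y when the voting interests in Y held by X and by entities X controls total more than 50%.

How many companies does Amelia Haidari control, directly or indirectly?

Amelia holds 74% of Windward, so Amelia controls Windward.
Amelia and Windward together hold 5% + 60% = 65% of Arbor, so Amelia controls Arbor.
No other company's threshold is met.
Amelia controls 2 companies.

2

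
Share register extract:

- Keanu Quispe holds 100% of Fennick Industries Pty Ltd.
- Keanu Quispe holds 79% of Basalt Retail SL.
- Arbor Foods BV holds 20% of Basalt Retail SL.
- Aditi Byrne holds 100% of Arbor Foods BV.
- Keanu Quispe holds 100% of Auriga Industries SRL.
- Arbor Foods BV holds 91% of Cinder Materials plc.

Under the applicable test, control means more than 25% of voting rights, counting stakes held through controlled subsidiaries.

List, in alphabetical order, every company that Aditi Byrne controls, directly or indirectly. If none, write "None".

Arbor Foods BV, Cinder Materials plc

Aditi holds 100% of Arbor, so Aditi controls Arbor.
Arbor holds 91% of Cinder, so Aditi controls Cinder.
No other company's threshold is met.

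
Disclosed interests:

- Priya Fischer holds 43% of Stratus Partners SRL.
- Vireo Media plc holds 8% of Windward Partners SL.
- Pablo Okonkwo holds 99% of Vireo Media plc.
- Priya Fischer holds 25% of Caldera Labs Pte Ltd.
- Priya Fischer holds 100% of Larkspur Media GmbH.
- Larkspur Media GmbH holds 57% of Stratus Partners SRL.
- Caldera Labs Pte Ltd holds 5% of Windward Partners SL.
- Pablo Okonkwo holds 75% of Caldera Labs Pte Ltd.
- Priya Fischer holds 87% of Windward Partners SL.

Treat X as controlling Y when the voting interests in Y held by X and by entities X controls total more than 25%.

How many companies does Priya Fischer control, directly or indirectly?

Priya holds 100% of Larkspur, so Priya controls Larkspur.
Larkspur and Priya together hold 57% + 43% = 100% of Stratus, so Priya controls Stratus.
Priya holds 87% of Windward, so Priya controls Windward.
No other company's threshold is met.
Priya controls 3 companies.

3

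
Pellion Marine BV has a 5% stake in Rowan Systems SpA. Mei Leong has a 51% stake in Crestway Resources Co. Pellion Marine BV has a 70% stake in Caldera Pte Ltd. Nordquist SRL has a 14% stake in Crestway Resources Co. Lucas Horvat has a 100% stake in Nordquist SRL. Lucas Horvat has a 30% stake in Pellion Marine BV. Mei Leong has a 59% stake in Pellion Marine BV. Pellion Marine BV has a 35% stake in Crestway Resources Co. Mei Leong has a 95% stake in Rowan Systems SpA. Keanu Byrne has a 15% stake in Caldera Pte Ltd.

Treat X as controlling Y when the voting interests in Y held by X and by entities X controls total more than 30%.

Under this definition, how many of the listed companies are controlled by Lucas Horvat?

Lucas holds 100% of Nordquist, so Lucas controls Nordquist.
No other company's threshold is met.
Lucas controls 1 company.

1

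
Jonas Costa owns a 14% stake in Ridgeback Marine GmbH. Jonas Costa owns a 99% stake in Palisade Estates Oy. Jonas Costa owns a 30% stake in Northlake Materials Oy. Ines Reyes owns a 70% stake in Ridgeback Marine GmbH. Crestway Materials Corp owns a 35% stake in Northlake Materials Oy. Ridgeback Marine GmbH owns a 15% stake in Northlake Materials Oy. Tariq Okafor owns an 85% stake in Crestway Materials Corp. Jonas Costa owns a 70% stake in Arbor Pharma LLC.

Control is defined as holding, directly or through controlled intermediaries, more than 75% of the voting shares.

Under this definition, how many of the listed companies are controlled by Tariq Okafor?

1

Tariq holds 85% of Crestway, so Tariq controls Crestway.
No other company's threshold is met.
Tariq controls 1 company.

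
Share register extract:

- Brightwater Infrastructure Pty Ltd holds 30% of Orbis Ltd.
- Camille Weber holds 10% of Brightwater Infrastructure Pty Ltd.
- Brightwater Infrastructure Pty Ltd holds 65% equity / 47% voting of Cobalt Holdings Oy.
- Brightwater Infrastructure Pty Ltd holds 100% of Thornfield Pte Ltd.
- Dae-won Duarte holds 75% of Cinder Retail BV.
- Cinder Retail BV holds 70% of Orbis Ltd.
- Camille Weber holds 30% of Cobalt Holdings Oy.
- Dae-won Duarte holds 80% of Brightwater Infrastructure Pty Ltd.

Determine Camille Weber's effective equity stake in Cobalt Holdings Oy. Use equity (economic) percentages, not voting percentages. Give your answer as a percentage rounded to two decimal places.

36.50%

Camille reaches Cobalt along 2 paths.
Via Brightwater: 10% × 65% = 6.5%.
Direct stake: 30% = 30%.
Total: 6.5% + 30% = 36.5%.
Rounded: 36.50%.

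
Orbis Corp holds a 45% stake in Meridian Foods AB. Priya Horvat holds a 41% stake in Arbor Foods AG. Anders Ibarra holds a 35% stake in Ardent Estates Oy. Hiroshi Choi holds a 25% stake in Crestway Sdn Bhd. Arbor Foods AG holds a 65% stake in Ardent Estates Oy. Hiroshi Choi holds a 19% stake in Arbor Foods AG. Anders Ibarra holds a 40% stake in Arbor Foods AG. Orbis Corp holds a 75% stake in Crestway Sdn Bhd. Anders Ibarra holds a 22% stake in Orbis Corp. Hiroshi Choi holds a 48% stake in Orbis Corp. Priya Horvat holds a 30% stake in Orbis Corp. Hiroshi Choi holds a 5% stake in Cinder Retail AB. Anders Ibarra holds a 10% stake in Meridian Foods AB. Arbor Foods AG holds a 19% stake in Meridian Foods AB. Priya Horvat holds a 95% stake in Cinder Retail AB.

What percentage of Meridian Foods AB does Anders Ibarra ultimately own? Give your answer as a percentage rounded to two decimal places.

27.50%

Anders reaches Meridian along 3 paths.
Via Orbis: 22% × 45% = 9.9%.
Direct stake: 10% = 10%.
Via Arbor: 40% × 19% = 7.6%.
Total: 9.9% + 10% + 7.6% = 27.5%.
Rounded: 27.50%.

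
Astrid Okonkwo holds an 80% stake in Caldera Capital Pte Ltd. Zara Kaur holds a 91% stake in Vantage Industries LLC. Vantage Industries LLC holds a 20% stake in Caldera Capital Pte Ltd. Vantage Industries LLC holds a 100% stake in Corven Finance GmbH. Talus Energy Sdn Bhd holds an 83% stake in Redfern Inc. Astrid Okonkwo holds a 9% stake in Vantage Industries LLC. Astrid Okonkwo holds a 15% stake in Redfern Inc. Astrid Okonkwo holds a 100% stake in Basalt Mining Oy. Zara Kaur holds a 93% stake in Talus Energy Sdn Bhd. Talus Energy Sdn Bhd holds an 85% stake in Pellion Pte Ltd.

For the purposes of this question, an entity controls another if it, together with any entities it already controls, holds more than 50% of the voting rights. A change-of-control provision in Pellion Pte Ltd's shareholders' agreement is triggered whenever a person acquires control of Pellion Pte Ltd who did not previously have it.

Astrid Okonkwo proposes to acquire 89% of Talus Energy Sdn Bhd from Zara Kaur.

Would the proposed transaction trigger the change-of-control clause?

Yes

The purchase adds only to Astrid's holdings (Zara's stake shrinks), so Astrid is the only person who could newly come to control Pellion.
Astrid holds 100% of Basalt, so Astrid controls Basalt.
Astrid holds 80% of Caldera, so Astrid controls Caldera.
Neither Astrid nor any entity Astrid controls holds any voting interest in Pellion.
So before the transaction, Astrid does not control Pellion.
After the purchase, Astrid holds 89% of Talus directly, and Zara's stake falls to 4%.
Astrid holds 89% of Talus, so Astrid controls Talus.
Talus holds 85% of Pellion, so Astrid controls Pellion.
Astrid did not control Pellion before and does after, so the clause is triggered.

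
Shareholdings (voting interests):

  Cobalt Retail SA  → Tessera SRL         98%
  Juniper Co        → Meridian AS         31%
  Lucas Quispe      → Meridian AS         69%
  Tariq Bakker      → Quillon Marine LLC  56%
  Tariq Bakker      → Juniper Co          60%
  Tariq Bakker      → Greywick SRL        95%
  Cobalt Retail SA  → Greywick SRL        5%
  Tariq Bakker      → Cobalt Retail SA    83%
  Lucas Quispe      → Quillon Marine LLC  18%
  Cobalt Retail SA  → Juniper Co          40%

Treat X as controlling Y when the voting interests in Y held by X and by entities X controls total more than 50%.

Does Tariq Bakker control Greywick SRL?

Tariq holds 83% of Cobalt, so Tariq controls Cobalt.
Cobalt and Tariq together hold 5% + 95% = 100% of Greywick, so Tariq controls Greywick.

Yes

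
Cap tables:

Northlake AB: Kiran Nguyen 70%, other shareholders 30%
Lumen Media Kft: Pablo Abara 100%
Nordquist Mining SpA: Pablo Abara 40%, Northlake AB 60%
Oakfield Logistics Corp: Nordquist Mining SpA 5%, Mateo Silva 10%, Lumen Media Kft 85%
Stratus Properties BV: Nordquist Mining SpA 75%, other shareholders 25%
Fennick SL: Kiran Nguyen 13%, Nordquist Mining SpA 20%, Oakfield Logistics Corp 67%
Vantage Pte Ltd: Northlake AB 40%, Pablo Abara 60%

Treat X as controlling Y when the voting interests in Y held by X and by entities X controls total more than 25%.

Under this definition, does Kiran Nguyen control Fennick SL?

Kiran holds 70% of Northlake, so Kiran controls Northlake.
Northlake holds 60% of Nordquist, so Kiran controls Nordquist.
Kiran and Nordquist together hold 13% + 20% = 33% of Fennick, so Kiran controls Fennick.

Yes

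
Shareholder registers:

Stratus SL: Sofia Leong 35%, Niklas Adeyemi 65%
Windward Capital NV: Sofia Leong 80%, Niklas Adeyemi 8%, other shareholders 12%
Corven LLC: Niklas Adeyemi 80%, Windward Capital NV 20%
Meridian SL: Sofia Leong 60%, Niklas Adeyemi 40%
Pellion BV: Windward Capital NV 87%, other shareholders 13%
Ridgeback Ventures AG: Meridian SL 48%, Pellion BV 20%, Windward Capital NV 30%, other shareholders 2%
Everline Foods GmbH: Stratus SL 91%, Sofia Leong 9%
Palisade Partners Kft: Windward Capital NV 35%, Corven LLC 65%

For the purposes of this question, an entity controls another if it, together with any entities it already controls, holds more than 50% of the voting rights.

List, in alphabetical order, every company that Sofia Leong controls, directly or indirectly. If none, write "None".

Meridian SL, Pellion BV, Ridgeback Ventures AG, Windward Capital NV

Sofia holds 80% of Windward, so Sofia controls Windward.
Sofia holds 60% of Meridian, so Sofia controls Meridian.
Windward holds 87% of Pellion, so Sofia controls Pellion.
Meridian and Pellion and Windward together hold 48% + 20% + 30% = 98% of Ridgeback, so Sofia controls Ridgeback.
No other company's threshold is met.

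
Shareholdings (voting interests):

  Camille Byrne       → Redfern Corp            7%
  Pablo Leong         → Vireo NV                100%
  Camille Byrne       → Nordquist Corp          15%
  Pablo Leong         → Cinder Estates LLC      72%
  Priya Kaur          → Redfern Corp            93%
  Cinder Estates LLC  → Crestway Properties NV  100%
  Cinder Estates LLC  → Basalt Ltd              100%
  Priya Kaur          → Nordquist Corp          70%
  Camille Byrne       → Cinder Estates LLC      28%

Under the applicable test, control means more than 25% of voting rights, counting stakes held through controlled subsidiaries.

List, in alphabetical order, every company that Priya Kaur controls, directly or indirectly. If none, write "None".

Priya holds 93% of Redfern, so Priya controls Redfern.
Priya holds 70% of Nordquist, so Priya controls Nordquist.
No other company's threshold is met.

Nordquist Corp, Redfern Corp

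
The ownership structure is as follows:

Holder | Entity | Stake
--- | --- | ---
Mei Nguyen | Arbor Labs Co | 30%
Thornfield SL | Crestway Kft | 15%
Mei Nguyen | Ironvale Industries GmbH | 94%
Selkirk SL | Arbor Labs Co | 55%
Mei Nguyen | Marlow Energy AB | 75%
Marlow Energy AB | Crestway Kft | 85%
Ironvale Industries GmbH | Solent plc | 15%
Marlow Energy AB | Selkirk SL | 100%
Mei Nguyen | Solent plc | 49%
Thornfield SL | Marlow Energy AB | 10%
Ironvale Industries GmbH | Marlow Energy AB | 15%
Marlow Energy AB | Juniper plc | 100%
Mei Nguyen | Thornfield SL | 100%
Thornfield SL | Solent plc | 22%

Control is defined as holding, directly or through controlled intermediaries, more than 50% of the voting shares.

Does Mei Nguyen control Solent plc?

Yes

Mei holds 100% of Thornfield, so Mei controls Thornfield.
Mei holds 94% of Ironvale, so Mei controls Ironvale.
Thornfield and Ironvale and Mei together hold 22% + 15% + 49% = 86% of Solent, so Mei controls Solent.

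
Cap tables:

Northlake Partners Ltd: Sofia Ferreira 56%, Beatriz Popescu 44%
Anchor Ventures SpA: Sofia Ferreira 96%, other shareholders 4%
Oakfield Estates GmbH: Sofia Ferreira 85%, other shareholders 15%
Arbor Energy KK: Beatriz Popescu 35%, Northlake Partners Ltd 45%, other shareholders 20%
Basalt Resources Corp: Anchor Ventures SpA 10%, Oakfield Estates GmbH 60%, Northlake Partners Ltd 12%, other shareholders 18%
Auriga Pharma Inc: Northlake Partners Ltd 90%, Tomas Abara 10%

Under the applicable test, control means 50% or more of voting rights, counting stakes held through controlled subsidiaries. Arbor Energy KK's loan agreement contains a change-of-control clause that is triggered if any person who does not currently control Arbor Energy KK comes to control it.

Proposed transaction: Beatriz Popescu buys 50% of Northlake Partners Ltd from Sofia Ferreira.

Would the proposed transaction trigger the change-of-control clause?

Yes

The purchase adds only to Beatriz's holdings (Sofia's stake shrinks), so Beatriz is the only person who could newly come to control Arbor.
Beatriz's largest direct stake is 44% in Northlake, which does not meet the threshold, so Beatriz controls no company.
In Arbor, Beatriz's side holds only 35%, not ≥ 50%.
So before the transaction, Beatriz does not control Arbor.
After the purchase, Beatriz's direct stake in Northlake rises to 44% + 50% = 94%, and Sofia's stake falls to 6%.
Beatriz holds 94% of Northlake, so Beatriz controls Northlake.
Beatriz and Northlake together hold 35% + 45% = 80% of Arbor, so Beatriz controls Arbor.
Beatriz did not control Arbor before and does after, so the clause is triggered.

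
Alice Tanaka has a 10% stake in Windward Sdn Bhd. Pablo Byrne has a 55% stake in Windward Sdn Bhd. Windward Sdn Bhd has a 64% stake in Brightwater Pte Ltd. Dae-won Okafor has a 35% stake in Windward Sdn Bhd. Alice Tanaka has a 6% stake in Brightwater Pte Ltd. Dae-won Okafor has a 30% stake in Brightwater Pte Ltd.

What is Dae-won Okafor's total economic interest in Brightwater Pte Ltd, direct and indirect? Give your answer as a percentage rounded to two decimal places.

Dae-won reaches Brightwater along 2 paths.
Via Windward: 35% × 64% = 22.4%.
Direct stake: 30% = 30%.
Total: 22.4% + 30% = 52.4%.
Rounded: 52.40%.

52.40%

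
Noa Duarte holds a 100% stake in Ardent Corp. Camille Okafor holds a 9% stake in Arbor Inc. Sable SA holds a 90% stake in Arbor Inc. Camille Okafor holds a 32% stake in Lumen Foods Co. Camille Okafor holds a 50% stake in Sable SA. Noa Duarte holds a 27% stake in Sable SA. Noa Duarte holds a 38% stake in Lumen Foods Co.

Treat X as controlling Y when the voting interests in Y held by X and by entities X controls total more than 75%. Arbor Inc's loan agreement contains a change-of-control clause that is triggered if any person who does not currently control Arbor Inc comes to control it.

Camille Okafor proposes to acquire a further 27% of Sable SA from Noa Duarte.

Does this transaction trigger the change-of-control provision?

The purchase adds only to Camille's holdings (Noa's stake shrinks), so Camille is the only person who could newly come to control Arbor.
Camille's largest direct stake is 50% in Sable, which does not meet the threshold, so Camille controls no company.
In Arbor, Camille's side holds only 9%, not > 75%.
So before the transaction, Camille does not control Arbor.
After the purchase, Camille's direct stake in Sable rises to 50% + 27% = 77%, and Noa's stake falls to 0%.
Camille holds 77% of Sable, so Camille controls Sable.
Sable and Camille together hold 90% + 9% = 99% of Arbor, so Camille controls Arbor.
Camille did not control Arbor before and does after, so the clause is triggered.

Yes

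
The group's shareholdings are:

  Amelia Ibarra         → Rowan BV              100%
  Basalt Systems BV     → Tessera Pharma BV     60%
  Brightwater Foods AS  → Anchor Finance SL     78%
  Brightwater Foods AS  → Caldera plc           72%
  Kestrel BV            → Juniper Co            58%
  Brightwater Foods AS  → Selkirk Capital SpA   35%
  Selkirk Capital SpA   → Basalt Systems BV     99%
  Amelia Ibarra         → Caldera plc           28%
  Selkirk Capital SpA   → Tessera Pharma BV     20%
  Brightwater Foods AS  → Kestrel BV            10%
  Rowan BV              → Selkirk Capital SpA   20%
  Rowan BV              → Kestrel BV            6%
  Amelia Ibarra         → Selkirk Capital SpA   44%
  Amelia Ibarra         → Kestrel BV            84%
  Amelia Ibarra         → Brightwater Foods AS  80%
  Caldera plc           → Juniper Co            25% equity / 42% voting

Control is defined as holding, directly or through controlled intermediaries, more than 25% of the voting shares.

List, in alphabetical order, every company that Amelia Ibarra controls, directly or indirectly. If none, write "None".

Anchor Finance SL, Basalt Systems BV, Brightwater Foods AS, Caldera plc, Juniper Co, Kestrel BV, Rowan BV, Selkirk Capital SpA, Tessera Pharma BV

Amelia holds 80% of Brightwater, so Amelia controls Brightwater.
Amelia holds 100% of Rowan, so Amelia controls Rowan.
Amelia and Brightwater and Rowan together hold 44% + 35% + 20% = 99% of Selkirk, so Amelia controls Selkirk.
Selkirk holds 99% of Basalt, so Amelia controls Basalt.
Rowan and Amelia and Brightwater together hold 6% + 84% + 10% = 100% of Kestrel, so Amelia controls Kestrel.
Selkirk and Basalt together hold 20% + 60% = 80% of Tessera, so Amelia controls Tessera.
Amelia and Brightwater together hold 28% + 72% = 100% of Caldera, so Amelia controls Caldera.
Caldera and Kestrel together hold 42% + 58% = 100% of Juniper, so Amelia controls Juniper.
Brightwater holds 78% of Anchor, so Amelia controls Anchor.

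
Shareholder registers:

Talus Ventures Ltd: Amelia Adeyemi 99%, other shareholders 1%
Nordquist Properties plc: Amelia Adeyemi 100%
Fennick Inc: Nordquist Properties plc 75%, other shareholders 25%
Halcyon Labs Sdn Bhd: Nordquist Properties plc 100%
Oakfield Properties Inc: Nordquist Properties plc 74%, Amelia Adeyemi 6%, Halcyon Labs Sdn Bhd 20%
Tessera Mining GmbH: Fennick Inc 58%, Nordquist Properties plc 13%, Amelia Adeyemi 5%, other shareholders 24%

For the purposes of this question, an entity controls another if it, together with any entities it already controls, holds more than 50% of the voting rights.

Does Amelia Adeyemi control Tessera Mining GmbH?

Amelia holds 100% of Nordquist, so Amelia controls Nordquist.
Nordquist holds 75% of Fennick, so Amelia controls Fennick.
Fennick and Nordquist and Amelia together hold 58% + 13% + 5% = 76% of Tessera, so Amelia controls Tessera.

Yes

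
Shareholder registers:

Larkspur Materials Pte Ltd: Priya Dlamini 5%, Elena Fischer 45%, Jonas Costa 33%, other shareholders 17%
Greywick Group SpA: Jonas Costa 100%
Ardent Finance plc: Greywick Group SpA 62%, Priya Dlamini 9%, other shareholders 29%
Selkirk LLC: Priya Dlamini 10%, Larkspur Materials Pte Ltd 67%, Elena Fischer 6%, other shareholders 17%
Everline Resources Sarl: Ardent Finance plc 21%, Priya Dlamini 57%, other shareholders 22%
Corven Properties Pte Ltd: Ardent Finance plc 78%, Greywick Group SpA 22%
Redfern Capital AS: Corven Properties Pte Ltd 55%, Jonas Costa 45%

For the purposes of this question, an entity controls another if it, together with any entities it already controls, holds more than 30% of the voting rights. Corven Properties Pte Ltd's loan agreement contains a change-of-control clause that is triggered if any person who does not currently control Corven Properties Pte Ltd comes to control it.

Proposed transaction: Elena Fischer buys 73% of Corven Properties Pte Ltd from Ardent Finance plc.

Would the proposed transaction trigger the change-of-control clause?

The purchase adds only to Elena's holdings (Ardent's stake shrinks), so Elena is the only person who could newly come to control Corven.
Elena holds 45% of Larkspur, so Elena controls Larkspur.
Larkspur and Elena together hold 67% + 6% = 73% of Selkirk, so Elena controls Selkirk.
Neither Elena nor any entity Elena controls holds any voting interest in Corven.
So before the transaction, Elena does not control Corven.
After the purchase, Elena holds 73% of Corven directly, and Ardent's stake falls to 5%.
Elena holds 73% of Corven, so Elena controls Corven.
Elena did not control Corven before and does after, so the clause is triggered.

Yes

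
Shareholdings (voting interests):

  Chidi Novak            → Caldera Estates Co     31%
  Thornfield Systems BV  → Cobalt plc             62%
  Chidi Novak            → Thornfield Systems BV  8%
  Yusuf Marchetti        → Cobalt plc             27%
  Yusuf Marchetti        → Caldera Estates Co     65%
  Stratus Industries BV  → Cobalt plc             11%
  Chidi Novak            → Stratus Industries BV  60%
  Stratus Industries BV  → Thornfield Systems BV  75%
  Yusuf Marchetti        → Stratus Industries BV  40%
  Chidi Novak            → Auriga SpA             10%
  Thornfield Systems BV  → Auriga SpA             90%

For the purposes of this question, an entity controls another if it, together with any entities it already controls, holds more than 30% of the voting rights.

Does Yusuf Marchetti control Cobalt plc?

Yusuf holds 40% of Stratus, so Yusuf controls Stratus.
Stratus holds 75% of Thornfield, so Yusuf controls Thornfield.
Thornfield and Stratus and Yusuf together hold 62% + 11% + 27% = 100% of Cobalt, so Yusuf controls Cobalt.

Yes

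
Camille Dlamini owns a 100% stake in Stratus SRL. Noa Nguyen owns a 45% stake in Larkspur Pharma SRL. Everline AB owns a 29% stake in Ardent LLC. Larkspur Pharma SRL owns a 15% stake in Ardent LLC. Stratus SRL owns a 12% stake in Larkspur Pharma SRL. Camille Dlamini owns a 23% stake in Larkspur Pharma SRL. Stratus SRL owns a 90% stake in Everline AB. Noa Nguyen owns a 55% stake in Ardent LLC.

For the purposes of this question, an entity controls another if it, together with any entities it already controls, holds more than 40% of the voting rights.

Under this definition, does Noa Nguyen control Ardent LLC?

Yes

Noa holds 45% of Larkspur, so Noa controls Larkspur.
Noa and Larkspur together hold 55% + 15% = 70% of Ardent, so Noa controls Ardent.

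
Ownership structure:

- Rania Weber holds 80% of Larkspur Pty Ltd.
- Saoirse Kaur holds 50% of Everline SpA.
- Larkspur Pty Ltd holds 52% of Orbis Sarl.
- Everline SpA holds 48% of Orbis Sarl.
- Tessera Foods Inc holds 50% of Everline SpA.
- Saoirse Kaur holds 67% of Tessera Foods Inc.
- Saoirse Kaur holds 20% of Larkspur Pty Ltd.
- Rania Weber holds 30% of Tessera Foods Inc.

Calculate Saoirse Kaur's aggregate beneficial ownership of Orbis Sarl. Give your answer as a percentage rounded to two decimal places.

50.48%

Saoirse reaches Orbis along 3 paths.
Via Everline: 50% × 48% = 24%.
Via Tessera → Everline: 67% × 50% × 48% = 16.08%.
Via Larkspur: 20% × 52% = 10.4%.
Total: 24% + 16.08% + 10.4% = 50.48%.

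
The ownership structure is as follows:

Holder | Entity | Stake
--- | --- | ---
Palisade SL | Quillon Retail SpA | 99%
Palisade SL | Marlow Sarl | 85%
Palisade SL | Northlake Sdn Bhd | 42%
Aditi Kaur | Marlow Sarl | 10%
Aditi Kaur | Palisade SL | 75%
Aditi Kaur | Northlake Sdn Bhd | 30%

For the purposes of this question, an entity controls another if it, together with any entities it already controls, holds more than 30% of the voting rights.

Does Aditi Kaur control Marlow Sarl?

Yes

Aditi holds 75% of Palisade, so Aditi controls Palisade.
Palisade and Aditi together hold 85% + 10% = 95% of Marlow, so Aditi controls Marlow.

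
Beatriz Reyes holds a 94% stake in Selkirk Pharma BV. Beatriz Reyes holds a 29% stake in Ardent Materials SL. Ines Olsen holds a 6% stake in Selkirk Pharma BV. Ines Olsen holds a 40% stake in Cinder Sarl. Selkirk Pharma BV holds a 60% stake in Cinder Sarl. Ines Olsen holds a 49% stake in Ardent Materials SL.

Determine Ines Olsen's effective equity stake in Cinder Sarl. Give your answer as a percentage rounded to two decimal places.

Ines reaches Cinder along 2 paths.
Via Selkirk: 6% × 60% = 3.6%.
Direct stake: 40% = 40%.
Total: 3.6% + 40% = 43.6%.
Rounded: 43.60%.

43.60%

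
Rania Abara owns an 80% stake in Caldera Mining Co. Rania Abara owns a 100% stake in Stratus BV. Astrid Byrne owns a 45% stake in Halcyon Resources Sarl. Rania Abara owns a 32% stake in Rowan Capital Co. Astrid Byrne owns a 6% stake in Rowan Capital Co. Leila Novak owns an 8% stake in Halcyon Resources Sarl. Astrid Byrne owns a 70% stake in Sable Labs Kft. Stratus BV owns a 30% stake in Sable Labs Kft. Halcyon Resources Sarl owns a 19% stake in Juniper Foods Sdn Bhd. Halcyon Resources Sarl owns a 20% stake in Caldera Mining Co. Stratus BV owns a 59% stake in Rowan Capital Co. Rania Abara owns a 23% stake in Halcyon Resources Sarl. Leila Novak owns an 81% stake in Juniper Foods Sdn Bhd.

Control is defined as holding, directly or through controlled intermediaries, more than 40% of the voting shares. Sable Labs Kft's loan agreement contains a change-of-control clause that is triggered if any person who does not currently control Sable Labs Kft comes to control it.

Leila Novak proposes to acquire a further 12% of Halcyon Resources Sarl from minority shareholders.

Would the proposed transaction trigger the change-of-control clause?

No

The purchase changes only Leila's holdings, so Leila is the only person who could newly come to control Sable.
Leila holds 81% of Juniper, so Leila controls Juniper.
Neither Leila nor any entity Leila controls holds any voting interest in Sable.
So before the transaction, Leila does not control Sable.
After the purchase, Leila's direct stake in Halcyon rises to 8% + 12% = 20%.
Leila's side now holds 20% of Halcyon, not > 40%, so Leila still does not control Halcyon.
After the transaction, neither Leila nor any entity Leila controls holds a voting interest in Sable, so Leila still does not control it.
No new person acquires control, so the clause is not triggered.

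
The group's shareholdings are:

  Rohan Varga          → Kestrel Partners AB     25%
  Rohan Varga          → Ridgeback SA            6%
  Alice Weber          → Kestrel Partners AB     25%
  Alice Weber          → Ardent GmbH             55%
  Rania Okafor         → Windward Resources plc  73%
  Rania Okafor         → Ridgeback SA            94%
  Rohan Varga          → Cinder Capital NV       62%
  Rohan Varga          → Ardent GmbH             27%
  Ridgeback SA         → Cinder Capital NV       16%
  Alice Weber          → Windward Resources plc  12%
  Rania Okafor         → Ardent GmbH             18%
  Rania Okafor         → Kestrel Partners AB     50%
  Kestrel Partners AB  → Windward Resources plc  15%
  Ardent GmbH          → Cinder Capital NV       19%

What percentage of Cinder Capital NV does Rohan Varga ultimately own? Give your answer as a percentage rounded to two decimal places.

68.09%

Rohan reaches Cinder along 3 paths.
Via Ridgeback: 6% × 16% = 0.96%.
Direct stake: 62% = 62%.
Via Ardent: 27% × 19% = 5.13%.
Total: 0.96% + 62% + 5.13% = 68.09%.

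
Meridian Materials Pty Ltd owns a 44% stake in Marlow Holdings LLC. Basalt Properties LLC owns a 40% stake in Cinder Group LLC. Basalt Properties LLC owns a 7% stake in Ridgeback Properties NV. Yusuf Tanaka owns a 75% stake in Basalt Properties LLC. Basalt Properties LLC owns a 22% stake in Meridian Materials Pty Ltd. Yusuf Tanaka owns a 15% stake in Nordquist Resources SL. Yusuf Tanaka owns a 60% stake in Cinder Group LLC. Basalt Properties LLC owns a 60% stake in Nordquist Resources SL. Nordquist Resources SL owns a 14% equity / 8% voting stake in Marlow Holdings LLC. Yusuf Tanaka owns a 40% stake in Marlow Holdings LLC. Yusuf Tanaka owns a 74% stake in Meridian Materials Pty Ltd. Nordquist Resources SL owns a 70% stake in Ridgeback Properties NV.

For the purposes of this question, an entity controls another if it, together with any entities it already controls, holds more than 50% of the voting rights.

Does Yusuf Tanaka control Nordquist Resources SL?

Yusuf holds 75% of Basalt, so Yusuf controls Basalt.
Yusuf and Basalt together hold 15% + 60% = 75% of Nordquist, so Yusuf controls Nordquist.

Yes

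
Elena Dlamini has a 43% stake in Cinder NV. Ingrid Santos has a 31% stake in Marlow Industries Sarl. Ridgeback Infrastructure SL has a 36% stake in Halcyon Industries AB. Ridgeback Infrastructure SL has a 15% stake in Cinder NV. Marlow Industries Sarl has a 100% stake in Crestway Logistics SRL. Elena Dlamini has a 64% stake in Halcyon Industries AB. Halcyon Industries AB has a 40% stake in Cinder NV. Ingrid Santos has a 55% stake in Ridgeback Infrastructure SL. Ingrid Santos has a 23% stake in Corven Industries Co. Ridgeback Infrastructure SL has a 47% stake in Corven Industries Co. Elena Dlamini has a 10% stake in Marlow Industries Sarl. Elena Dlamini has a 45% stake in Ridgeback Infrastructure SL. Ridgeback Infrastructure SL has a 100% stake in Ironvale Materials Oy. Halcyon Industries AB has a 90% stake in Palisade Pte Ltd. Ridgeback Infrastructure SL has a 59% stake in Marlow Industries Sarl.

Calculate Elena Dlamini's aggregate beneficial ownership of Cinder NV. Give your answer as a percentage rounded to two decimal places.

Elena reaches Cinder along 4 paths.
Via Halcyon: 64% × 40% = 25.6%.
Via Ridgeback → Halcyon: 45% × 36% × 40% = 6.48%.
Via Ridgeback: 45% × 15% = 6.75%.
Direct stake: 43% = 43%.
Total: 25.6% + 6.48% + 6.75% + 43% = 81.83%.

81.83%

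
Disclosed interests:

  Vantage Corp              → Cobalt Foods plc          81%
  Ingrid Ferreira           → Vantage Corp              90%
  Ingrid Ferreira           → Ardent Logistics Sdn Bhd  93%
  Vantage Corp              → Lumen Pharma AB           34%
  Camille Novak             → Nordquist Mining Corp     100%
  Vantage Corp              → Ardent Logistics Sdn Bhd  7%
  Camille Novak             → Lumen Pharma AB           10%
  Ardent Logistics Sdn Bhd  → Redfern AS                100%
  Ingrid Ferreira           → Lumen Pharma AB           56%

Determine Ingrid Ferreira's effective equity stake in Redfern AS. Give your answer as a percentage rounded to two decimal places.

Ingrid reaches Redfern along 2 paths.
Via Vantage → Ardent: 90% × 7% × 100% = 6.3%.
Via Ardent: 93% × 100% = 93%.
Total: 6.3% + 93% = 99.3%.
Rounded: 99.30%.

99.30%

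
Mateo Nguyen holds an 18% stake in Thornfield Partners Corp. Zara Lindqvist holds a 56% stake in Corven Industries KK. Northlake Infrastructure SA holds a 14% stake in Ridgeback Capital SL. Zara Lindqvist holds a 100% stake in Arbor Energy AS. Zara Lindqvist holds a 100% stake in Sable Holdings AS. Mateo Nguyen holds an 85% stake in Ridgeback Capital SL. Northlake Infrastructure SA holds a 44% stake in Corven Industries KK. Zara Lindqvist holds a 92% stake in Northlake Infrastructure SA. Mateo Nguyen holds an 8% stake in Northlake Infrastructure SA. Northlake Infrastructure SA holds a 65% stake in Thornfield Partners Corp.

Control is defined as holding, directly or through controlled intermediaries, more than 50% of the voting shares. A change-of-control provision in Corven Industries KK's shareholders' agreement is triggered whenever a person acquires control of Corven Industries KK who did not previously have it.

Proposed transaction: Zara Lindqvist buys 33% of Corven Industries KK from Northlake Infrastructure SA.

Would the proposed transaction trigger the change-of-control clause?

No

The purchase adds only to Zara's holdings (Northlake's stake shrinks), so Zara is the only person who could newly come to control Corven.
Zara holds 92% of Northlake, so Zara controls Northlake.
Northlake and Zara together hold 44% + 56% = 100% of Corven, so Zara controls Corven.
So Zara already controls Corven before the transaction.
After the purchase, Zara's direct stake in Corven rises to 56% + 33% = 89%, and Northlake's stake falls to 11%.
Zara controlled Corven already, so this is not a new person acquiring control; every other person's position is unchanged or reduced.
No new person acquires control, so the clause is not triggered.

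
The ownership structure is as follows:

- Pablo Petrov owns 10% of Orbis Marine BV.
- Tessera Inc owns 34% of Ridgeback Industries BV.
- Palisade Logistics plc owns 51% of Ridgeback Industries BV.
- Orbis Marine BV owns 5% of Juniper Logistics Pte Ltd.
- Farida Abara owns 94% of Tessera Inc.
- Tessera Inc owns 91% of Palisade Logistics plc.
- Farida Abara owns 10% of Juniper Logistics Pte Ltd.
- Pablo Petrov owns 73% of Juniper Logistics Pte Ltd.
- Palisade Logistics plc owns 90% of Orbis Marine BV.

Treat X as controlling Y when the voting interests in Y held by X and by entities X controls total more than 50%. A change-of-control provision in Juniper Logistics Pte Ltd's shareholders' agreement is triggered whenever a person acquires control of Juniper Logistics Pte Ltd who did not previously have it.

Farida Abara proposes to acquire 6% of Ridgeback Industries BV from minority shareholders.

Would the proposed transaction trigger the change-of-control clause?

The purchase changes only Farida's holdings, so Farida is the only person who could newly come to control Juniper.
Farida holds 94% of Tessera, so Farida controls Tessera.
Tessera holds 91% of Palisade, so Farida controls Palisade.
Palisade holds 90% of Orbis, so Farida controls Orbis.
Tessera and Palisade together hold 34% + 51% = 85% of Ridgeback, so Farida controls Ridgeback.
In Juniper, Farida's side holds only 5% + 10% = 15%, not > 50%.
So before the transaction, Farida does not control Juniper.
After the purchase, Farida holds 6% of Ridgeback directly.
Tessera and Palisade and Farida together hold 34% + 51% + 6% = 91% of Ridgeback, so Farida controls Ridgeback.
After the transaction, Farida's side holds 5% + 10% = 15% of Juniper, not > 50%, so Farida still does not control Juniper.
No new person acquires control, so the clause is not triggered.

No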